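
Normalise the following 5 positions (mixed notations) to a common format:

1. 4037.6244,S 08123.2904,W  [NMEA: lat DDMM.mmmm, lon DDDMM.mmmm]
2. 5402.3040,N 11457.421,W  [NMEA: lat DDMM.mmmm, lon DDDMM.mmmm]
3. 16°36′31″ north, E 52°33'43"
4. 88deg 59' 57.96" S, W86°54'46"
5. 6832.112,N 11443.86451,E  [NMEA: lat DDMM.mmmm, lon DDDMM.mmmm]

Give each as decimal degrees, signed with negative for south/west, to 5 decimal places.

Point 1:
  φ: degrees = first 2 digits = 40, minutes = 37.6244; 40 + 37.6244/60 = 40.627073
  hemisphere S, so the sign is −
  λ: degrees = first 3 digits = 81, minutes = 23.2904; 81 + 23.2904/60 = 81.388173
  hemisphere W, so the sign is −
Point 2:
  φ: degrees = first 2 digits = 54, minutes = 2.304; 54 + 2.304/60 = 54.038400
  N → positive
  Lon: degrees = first 3 digits = 114, minutes = 57.421; 114 + 57.421/60 = 114.957017
  W ⇒ negate
Point 3:
  Lat: 16 + 36/60 + 31/3600 = 16.608611
  N ⇒ keep positive
  Longitude: 33′ + 43″ = 33.71667′; 52 + 33.71667/60 = 52.561944
  E → positive
Point 4:
  Lat: 59′ + 57.96″ = 59.96600′; 88 + 59.96600/60 = 88.999433
  S → negative
  Lon: 54′ + 46″ = 54.76667′; 86 + 54.76667/60 = 86.912778
  W ⇒ negate
Point 5:
  φ: degrees = first 2 digits = 68, minutes = 32.112; 68 + 32.112/60 = 68.535200
  N ⇒ keep positive
  Longitude: degrees = first 3 digits = 114, minutes = 43.86451; 114 + 43.86451/60 = 114.731075
  E → positive

1. -40.62707, -81.38817
2. 54.03840, -114.95702
3. 16.60861, 52.56194
4. -88.99943, -86.91278
5. 68.53520, 114.73108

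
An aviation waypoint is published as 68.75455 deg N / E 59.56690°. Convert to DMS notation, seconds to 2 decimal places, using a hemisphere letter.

Lat: 0.754550 × 60 = 45.27300′ → 45′, remainder × 60 = 16.3800″
Longitude: whole degrees 59; 34.01400′ → 34′ and 0.8400″

68°45′16.38″ N, 59°34′0.84″ E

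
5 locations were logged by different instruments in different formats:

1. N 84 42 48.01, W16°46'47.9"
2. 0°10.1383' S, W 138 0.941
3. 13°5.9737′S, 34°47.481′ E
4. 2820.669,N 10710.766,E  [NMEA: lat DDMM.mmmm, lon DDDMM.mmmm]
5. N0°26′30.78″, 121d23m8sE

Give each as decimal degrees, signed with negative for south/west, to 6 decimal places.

Point 1:
  Latitude: 42′ + 48.01″ = 42.80017′; 84 + 42.80017/60 = 84.7133361
  N → positive
  Lon: 46′ + 47.9″ = 46.79833′; 16 + 46.79833/60 = 16.7799722
  W → negative
Point 2:
  Latitude: 10.1383′ = 0.168972°; total 0.1689717
  hemisphere S, so the sign is −
  Longitude: 138 + 0.941/60 = 138.0156833
  W ⇒ negate
Point 3:
  φ: 13 + 5.9737/60 = 13.0995617
  S → negative
  Longitude: 47.481′ = 0.791350°; total 34.7913500
  E → positive
Point 4:
  φ: split at 2 digits → 28° and 20.669′; 28 + 20.669/60 = 28.3444833
  N ⇒ keep positive
  Longitude: split at 3 digits → 107° and 10.766′; 107 + 10.766/60 = 107.1794333
  E ⇒ keep positive
Point 5:
  Lat: 0° + 26/60 + 30.78/3600 = 0 + 0.433333 + 0.008550 = 0.4418833
  N → positive
  λ: 23′ + 8″ = 23.13333′; 121 + 23.13333/60 = 121.3855556
  E ⇒ keep positive

1. 84.713336, -16.779972
2. -0.168972, -138.015683
3. -13.099562, 34.791350
4. 28.344483, 107.179433
5. 0.441883, 121.385556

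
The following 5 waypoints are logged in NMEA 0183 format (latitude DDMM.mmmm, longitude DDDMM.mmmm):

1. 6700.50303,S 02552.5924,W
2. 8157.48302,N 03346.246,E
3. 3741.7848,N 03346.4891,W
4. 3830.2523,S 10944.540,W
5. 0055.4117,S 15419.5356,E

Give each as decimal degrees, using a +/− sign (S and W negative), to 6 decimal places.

1. -67.008384, -25.876540
2. 81.958050, 33.770767
3. 37.696413, -33.774818
4. -38.504205, -109.742333
5. -0.923528, 154.325593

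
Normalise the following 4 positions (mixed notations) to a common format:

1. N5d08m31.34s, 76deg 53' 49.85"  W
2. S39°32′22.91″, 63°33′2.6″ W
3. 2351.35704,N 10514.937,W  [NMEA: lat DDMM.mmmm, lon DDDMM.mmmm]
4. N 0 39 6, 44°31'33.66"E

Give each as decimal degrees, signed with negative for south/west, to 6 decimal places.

Point 1:
  Latitude: 8′ + 31.34″ = 8.52233′; 5 + 8.52233/60 = 5.1420389
  N ⇒ keep positive
  Lon: 53′ + 49.85″ = 53.83083′; 76 + 53.83083/60 = 76.8971806
  W → negative
Point 2:
  Lat: 32′ + 22.91″ = 32.38183′; 39 + 32.38183/60 = 39.5396972
  S → negative
  Lon: 63 + 33/60 + 2.6/3600 = 63.5507222
  W → negative
Point 3:
  φ: degrees = first 2 digits = 23, minutes = 51.35704; 23 + 51.35704/60 = 23.8559507
  N → positive
  Lon: split at 3 digits → 105° and 14.937′; 105 + 14.937/60 = 105.2489500
  hemisphere W, so the sign is −
Point 4:
  Lat: 0° + 39/60 + 6/3600 = 0 + 0.650000 + 0.001667 = 0.6516667
  N ⇒ keep positive
  Longitude: 44° + 31/60 + 33.66/3600 = 44 + 0.516667 + 0.009350 = 44.5260167
  E → positive

1. 5.142039, -76.897181
2. -39.539697, -63.550722
3. 23.855951, -105.248950
4. 0.651667, 44.526017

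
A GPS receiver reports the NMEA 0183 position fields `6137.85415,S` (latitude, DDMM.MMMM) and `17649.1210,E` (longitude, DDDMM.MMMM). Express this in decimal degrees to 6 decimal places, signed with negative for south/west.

φ: split at 2 digits → 61° and 37.85415′; 61 + 37.85415/60 = 61.6309025
S → negative
Lon: split at 3 digits → 176° and 49.121′; 176 + 49.121/60 = 176.8186833
E ⇒ keep positive

-61.630903, 176.818683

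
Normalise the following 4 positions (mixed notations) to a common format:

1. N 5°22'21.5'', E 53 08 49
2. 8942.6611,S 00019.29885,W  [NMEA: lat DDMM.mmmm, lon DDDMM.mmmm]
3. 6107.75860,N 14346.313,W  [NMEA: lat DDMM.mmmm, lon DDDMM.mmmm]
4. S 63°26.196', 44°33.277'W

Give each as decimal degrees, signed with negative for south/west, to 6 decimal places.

1. 5.372639, 53.146944
2. -89.711018, -0.321648
3. 61.129310, -143.771883
4. -63.436600, -44.554617

Point 1:
  φ: 5 + 22/60 + 21.5/3600 = 5.3726389
  N ⇒ keep positive
  λ: 53 + 8/60 + 49/3600 = 53.1469444
  E → positive
Point 2:
  Latitude: degrees = first 2 digits = 89, minutes = 42.6611; 89 + 42.6611/60 = 89.7110183
  hemisphere S, so the sign is −
  Longitude: split at 3 digits → 000° and 19.29885′; 0 + 19.29885/60 = 0.3216475
  W → negative
Point 3:
  Latitude: degrees = first 2 digits = 61, minutes = 7.7586; 61 + 7.7586/60 = 61.1293100
  N ⇒ keep positive
  λ: split at 3 digits → 143° and 46.313′; 143 + 46.313/60 = 143.7718833
  W → negative
Point 4:
  φ: 63 + 26.196/60 = 63.4366000
  S ⇒ negate
  λ: 33.277′ = 0.554617°; total 44.5546167
  hemisphere W, so the sign is −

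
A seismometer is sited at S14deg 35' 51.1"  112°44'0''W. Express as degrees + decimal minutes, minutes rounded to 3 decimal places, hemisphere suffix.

14° 35.852′ S, 112° 44.000′ W

φ: 35 + 51.1/60 = 35.85167′
Lon: 44 + 0/60 = 44.00000′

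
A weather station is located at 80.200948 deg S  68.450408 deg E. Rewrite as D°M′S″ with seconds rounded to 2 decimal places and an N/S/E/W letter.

φ: whole degrees 80; 12.05688′ → 12′ and 3.4128″
λ: 0.450408° → 27.02448′; 0.02448 × 60 = 1.4688″

80°12′3.41″ S, 68°27′1.47″ E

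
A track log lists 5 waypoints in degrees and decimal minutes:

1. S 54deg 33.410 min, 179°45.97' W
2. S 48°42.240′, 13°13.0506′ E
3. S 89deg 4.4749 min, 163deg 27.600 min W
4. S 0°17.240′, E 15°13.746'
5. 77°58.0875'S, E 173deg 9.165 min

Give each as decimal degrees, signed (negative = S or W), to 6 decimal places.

1. -54.556833, -179.766167
2. -48.704000, 13.217510
3. -89.074582, -163.460000
4. -0.287333, 15.229100
5. -77.968125, 173.152750

Point 1:
  Lat: 54 + 33.41/60 = 54.5568333
  S → negative
  Lon: 179 + 45.97/60 = 179.7661667
  hemisphere W, so the sign is −
Point 2:
  Lat: 42.24′ = 0.704000°; total 48.7040000
  hemisphere S, so the sign is −
  λ: 13.0506′ = 0.217510°; total 13.2175100
  E ⇒ keep positive
Point 3:
  φ: 89 + 4.4749/60 = 89.0745817
  hemisphere S, so the sign is −
  Lon: 27.6′ = 0.460000°; total 163.4600000
  W ⇒ negate
Point 4:
  φ: 17.24′ = 0.287333°; total 0.2873333
  S ⇒ negate
  Lon: 13.746′ = 0.229100°; total 15.2291000
  E → positive
Point 5:
  Latitude: 77 + 58.0875/60 = 77.9681250
  S ⇒ negate
  λ: 173 + 9.165/60 = 173.1527500
  E ⇒ keep positive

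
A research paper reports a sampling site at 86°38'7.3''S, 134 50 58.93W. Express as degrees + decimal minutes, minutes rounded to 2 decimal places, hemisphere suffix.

86° 38.12′ S, 134° 50.98′ W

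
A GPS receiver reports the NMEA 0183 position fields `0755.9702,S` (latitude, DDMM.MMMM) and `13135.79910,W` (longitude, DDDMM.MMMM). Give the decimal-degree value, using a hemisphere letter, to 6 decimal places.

Latitude: degrees = first 2 digits = 7, minutes = 55.9702; 7 + 55.9702/60 = 7.9328367
Longitude: split at 3 digits → 131° and 35.7991′; 131 + 35.7991/60 = 131.5966517

7.932837° S, 131.596652° W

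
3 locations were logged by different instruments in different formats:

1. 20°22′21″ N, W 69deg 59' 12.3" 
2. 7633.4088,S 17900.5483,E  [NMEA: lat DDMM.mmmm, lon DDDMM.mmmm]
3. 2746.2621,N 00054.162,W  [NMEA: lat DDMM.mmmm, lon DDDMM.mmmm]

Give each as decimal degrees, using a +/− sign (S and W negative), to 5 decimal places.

Point 1:
  φ: 20 + 22/60 + 21/3600 = 20.372500
  N ⇒ keep positive
  Longitude: 59′ + 12.3″ = 59.20500′; 69 + 59.20500/60 = 69.986750
  hemisphere W, so the sign is −
Point 2:
  Lat: split at 2 digits → 76° and 33.4088′; 76 + 33.4088/60 = 76.556813
  S ⇒ negate
  Lon: split at 3 digits → 179° and 0.5483′; 179 + 0.5483/60 = 179.009138
  E ⇒ keep positive
Point 3:
  Lat: degrees = first 2 digits = 27, minutes = 46.2621; 27 + 46.2621/60 = 27.771035
  N ⇒ keep positive
  Lon: split at 3 digits → 000° and 54.162′; 0 + 54.162/60 = 0.902700
  W ⇒ negate

1. 20.37250, -69.98675
2. -76.55681, 179.00914
3. 27.77104, -0.90270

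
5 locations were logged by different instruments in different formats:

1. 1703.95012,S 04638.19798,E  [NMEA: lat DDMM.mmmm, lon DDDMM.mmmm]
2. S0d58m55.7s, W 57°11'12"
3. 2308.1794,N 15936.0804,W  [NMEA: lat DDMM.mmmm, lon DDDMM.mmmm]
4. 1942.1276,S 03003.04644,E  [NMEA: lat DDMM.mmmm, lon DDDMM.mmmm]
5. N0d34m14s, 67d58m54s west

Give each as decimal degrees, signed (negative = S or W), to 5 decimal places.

Point 1:
  Lat: split at 2 digits → 17° and 3.95012′; 17 + 3.95012/60 = 17.065835
  S → negative
  Lon: split at 3 digits → 046° and 38.19798′; 46 + 38.19798/60 = 46.636633
  E → positive
Point 2:
  φ: 0 + 58/60 + 55.7/3600 = 0.982139
  S ⇒ negate
  Lon: 11′ + 12″ = 11.20000′; 57 + 11.20000/60 = 57.186667
  hemisphere W, so the sign is −
Point 3:
  Latitude: degrees = first 2 digits = 23, minutes = 8.1794; 23 + 8.1794/60 = 23.136323
  N → positive
  Longitude: split at 3 digits → 159° and 36.0804′; 159 + 36.0804/60 = 159.601340
  W ⇒ negate
Point 4:
  Lat: degrees = first 2 digits = 19, minutes = 42.1276; 19 + 42.1276/60 = 19.702127
  S → negative
  Longitude: split at 3 digits → 030° and 3.04644′; 30 + 3.04644/60 = 30.050774
  E → positive
Point 5:
  Latitude: 0° + 34/60 + 14/3600 = 0 + 0.566667 + 0.003889 = 0.570556
  N → positive
  Lon: 67 + 58/60 + 54/3600 = 67.981667
  W → negative

1. -17.06584, 46.63663
2. -0.98214, -57.18667
3. 23.13632, -159.60134
4. -19.70213, 30.05077
5. 0.57056, -67.98167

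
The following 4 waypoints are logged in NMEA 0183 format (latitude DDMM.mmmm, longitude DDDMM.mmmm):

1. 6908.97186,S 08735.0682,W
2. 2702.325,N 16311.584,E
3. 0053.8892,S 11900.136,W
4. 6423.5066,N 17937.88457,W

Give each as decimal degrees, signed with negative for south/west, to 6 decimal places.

Point 1:
  Lat: degrees = first 2 digits = 69, minutes = 8.97186; 69 + 8.97186/60 = 69.1495310
  S → negative
  Longitude: split at 3 digits → 087° and 35.0682′; 87 + 35.0682/60 = 87.5844700
  W → negative
Point 2:
  Lat: degrees = first 2 digits = 27, minutes = 2.325; 27 + 2.325/60 = 27.0387500
  N → positive
  Longitude: split at 3 digits → 163° and 11.584′; 163 + 11.584/60 = 163.1930667
  E ⇒ keep positive
Point 3:
  Latitude: split at 2 digits → 00° and 53.8892′; 0 + 53.8892/60 = 0.8981533
  S → negative
  λ: degrees = first 3 digits = 119, minutes = 0.136; 119 + 0.136/60 = 119.0022667
  W → negative
Point 4:
  Latitude: split at 2 digits → 64° and 23.5066′; 64 + 23.5066/60 = 64.3917767
  N ⇒ keep positive
  Longitude: degrees = first 3 digits = 179, minutes = 37.88457; 179 + 37.88457/60 = 179.6314095
  W ⇒ negate

1. -69.149531, -87.584470
2. 27.038750, 163.193067
3. -0.898153, -119.002267
4. 64.391777, -179.631410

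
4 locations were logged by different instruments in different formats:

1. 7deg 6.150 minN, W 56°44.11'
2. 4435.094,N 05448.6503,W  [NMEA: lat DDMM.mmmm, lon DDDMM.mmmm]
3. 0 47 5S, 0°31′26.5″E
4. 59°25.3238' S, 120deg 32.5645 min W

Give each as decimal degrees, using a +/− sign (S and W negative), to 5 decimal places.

Point 1:
  φ: 7 + 6.15/60 = 7.102500
  N ⇒ keep positive
  Lon: 56 + 44.11/60 = 56.735167
  hemisphere W, so the sign is −
Point 2:
  Lat: split at 2 digits → 44° and 35.094′; 44 + 35.094/60 = 44.584900
  N → positive
  λ: degrees = first 3 digits = 54, minutes = 48.6503; 54 + 48.6503/60 = 54.810838
  hemisphere W, so the sign is −
Point 3:
  φ: 0 + 47/60 + 5/3600 = 0.784722
  S ⇒ negate
  λ: 31′ + 26.5″ = 31.44167′; 0 + 31.44167/60 = 0.524028
  E ⇒ keep positive
Point 4:
  φ: 25.3238′ = 0.422063°; total 59.422063
  S → negative
  Longitude: 120 + 32.5645/60 = 120.542742
  hemisphere W, so the sign is −

1. 7.10250, -56.73517
2. 44.58490, -54.81084
3. -0.78472, 0.52403
4. -59.42206, -120.54274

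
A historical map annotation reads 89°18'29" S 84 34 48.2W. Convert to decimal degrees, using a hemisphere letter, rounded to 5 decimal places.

89.30806° S, 84.58006° W

Lat: 89° + 18/60 + 29/3600 = 89 + 0.300000 + 0.008056 = 89.308056
λ: 84 + 34/60 + 48.2/3600 = 84.580056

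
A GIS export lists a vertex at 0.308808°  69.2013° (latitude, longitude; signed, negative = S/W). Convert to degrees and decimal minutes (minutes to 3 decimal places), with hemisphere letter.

0° 18.528′ N, 69° 12.078′ E

Latitude: minutes = (0.308808 − 0) × 60 = 18.52848
Longitude: minutes = (69.201300 − 69) × 60 = 12.07800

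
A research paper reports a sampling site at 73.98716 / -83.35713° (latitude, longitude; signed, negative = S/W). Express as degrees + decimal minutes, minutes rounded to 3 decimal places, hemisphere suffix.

Lat: fractional part 0.987160 → 59.22960 minutes
Longitude is negative → W; |value| = 83.357130
Longitude: 83° + 0.357130 × 60 = 83° 21.42780′

73° 59.230′ N, 83° 21.428′ W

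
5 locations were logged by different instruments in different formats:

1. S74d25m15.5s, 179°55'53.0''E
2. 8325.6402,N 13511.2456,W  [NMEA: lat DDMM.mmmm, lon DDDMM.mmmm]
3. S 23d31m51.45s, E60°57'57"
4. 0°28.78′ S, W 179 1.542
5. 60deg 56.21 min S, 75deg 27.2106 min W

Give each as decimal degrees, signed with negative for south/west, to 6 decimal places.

Point 1:
  φ: 74° + 25/60 + 15.5/3600 = 74 + 0.416667 + 0.004306 = 74.4209722
  S → negative
  Lon: 179 + 55/60 + 53/3600 = 179.9313889
  E ⇒ keep positive
Point 2:
  Latitude: split at 2 digits → 83° and 25.6402′; 83 + 25.6402/60 = 83.4273367
  N → positive
  Longitude: degrees = first 3 digits = 135, minutes = 11.2456; 135 + 11.2456/60 = 135.1874267
  W ⇒ negate
Point 3:
  Lat: 23° + 31/60 + 51.45/3600 = 23 + 0.516667 + 0.014292 = 23.5309583
  S → negative
  Longitude: 60° + 57/60 + 57/3600 = 60 + 0.950000 + 0.015833 = 60.9658333
  E ⇒ keep positive
Point 4:
  Latitude: 0 + 28.78/60 = 0.4796667
  S → negative
  Lon: 179 + 1.542/60 = 179.0257000
  W → negative
Point 5:
  Latitude: 56.21′ = 0.936833°; total 60.9368333
  S ⇒ negate
  λ: 75 + 27.2106/60 = 75.4535100
  hemisphere W, so the sign is −

1. -74.420972, 179.931389
2. 83.427337, -135.187427
3. -23.530958, 60.965833
4. -0.479667, -179.025700
5. -60.936833, -75.453510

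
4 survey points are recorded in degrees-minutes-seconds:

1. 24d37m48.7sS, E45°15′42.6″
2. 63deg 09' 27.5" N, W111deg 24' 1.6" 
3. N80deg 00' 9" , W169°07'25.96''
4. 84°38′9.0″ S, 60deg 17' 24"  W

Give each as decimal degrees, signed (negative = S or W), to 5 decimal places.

1. -24.63019, 45.26183
2. 63.15764, -111.40044
3. 80.00250, -169.12388
4. -84.63583, -60.29000

Point 1:
  Latitude: 37′ + 48.7″ = 37.81167′; 24 + 37.81167/60 = 24.630194
  S → negative
  λ: 45° + 15/60 + 42.6/3600 = 45 + 0.250000 + 0.011833 = 45.261833
  E ⇒ keep positive
Point 2:
  Lat: 63° + 9/60 + 27.5/3600 = 63 + 0.150000 + 0.007639 = 63.157639
  N ⇒ keep positive
  λ: 24′ + 1.6″ = 24.02667′; 111 + 24.02667/60 = 111.400444
  W → negative
Point 3:
  Latitude: 0′ + 9″ = 0.15000′; 80 + 0.15000/60 = 80.002500
  N ⇒ keep positive
  λ: 169 + 7/60 + 25.96/3600 = 169.123878
  hemisphere W, so the sign is −
Point 4:
  φ: 84° + 38/60 + 9/3600 = 84 + 0.633333 + 0.002500 = 84.635833
  S → negative
  λ: 17′ + 24″ = 17.40000′; 60 + 17.40000/60 = 60.290000
  W ⇒ negate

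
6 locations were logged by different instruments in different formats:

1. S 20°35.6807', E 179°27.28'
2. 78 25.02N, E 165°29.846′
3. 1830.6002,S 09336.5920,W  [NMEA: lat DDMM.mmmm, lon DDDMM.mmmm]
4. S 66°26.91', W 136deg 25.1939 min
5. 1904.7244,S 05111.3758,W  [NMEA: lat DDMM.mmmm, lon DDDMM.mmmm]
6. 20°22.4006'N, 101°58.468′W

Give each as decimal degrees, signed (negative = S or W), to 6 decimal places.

Point 1:
  Lat: 35.6807′ = 0.594678°; total 20.5946783
  hemisphere S, so the sign is −
  λ: 27.28′ = 0.454667°; total 179.4546667
  E → positive
Point 2:
  φ: 78 + 25.02/60 = 78.4170000
  N ⇒ keep positive
  Longitude: 29.846′ = 0.497433°; total 165.4974333
  E → positive
Point 3:
  φ: split at 2 digits → 18° and 30.6002′; 18 + 30.6002/60 = 18.5100033
  hemisphere S, so the sign is −
  λ: split at 3 digits → 093° and 36.592′; 93 + 36.592/60 = 93.6098667
  W ⇒ negate
Point 4:
  Lat: 26.91′ = 0.448500°; total 66.4485000
  S ⇒ negate
  Longitude: 136 + 25.1939/60 = 136.4198983
  W ⇒ negate
Point 5:
  φ: degrees = first 2 digits = 19, minutes = 4.7244; 19 + 4.7244/60 = 19.0787400
  S → negative
  Longitude: split at 3 digits → 051° and 11.3758′; 51 + 11.3758/60 = 51.1895967
  hemisphere W, so the sign is −
Point 6:
  Latitude: 20 + 22.4006/60 = 20.3733433
  N → positive
  Longitude: 101 + 58.468/60 = 101.9744667
  W ⇒ negate

1. -20.594678, 179.454667
2. 78.417000, 165.497433
3. -18.510003, -93.609867
4. -66.448500, -136.419898
5. -19.078740, -51.189597
6. 20.373343, -101.974467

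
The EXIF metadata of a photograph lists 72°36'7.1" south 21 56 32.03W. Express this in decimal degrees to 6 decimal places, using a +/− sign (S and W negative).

-72.601972, -21.942231

Latitude: 72° + 36/60 + 7.1/3600 = 72 + 0.600000 + 0.001972 = 72.6019722
hemisphere S, so the sign is −
Lon: 21 + 56/60 + 32.03/3600 = 21.9422306
W ⇒ negate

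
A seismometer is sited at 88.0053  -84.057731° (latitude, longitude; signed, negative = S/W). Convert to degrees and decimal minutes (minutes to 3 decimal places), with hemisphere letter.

88° 0.318′ N, 84° 3.464′ W

φ: 88° + 0.005300 × 60 = 88° 0.31800′
Longitude is negative → W; |value| = 84.057731
Longitude: 84° + 0.057731 × 60 = 84° 3.46386′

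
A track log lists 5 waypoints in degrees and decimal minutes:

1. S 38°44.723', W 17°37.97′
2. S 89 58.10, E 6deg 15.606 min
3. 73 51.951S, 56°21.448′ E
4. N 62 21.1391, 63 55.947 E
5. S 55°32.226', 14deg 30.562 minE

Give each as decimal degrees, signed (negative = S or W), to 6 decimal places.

Point 1:
  Latitude: 44.723′ = 0.745383°; total 38.7453833
  hemisphere S, so the sign is −
  Lon: 37.97′ = 0.632833°; total 17.6328333
  hemisphere W, so the sign is −
Point 2:
  Lat: 89 + 58.1/60 = 89.9683333
  S → negative
  Lon: 6 + 15.606/60 = 6.2601000
  E ⇒ keep positive
Point 3:
  Lat: 73 + 51.951/60 = 73.8658500
  hemisphere S, so the sign is −
  Lon: 56 + 21.448/60 = 56.3574667
  E → positive
Point 4:
  φ: 62 + 21.1391/60 = 62.3523183
  N ⇒ keep positive
  λ: 63 + 55.947/60 = 63.9324500
  E → positive
Point 5:
  φ: 55 + 32.226/60 = 55.5371000
  S → negative
  λ: 30.562′ = 0.509367°; total 14.5093667
  E ⇒ keep positive

1. -38.745383, -17.632833
2. -89.968333, 6.260100
3. -73.865850, 56.357467
4. 62.352318, 63.932450
5. -55.537100, 14.509367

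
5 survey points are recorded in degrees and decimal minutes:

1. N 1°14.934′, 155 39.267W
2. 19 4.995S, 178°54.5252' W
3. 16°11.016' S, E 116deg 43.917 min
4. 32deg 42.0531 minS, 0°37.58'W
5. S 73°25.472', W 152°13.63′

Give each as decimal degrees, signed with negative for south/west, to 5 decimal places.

Point 1:
  φ: 1 + 14.934/60 = 1.248900
  N → positive
  λ: 39.267′ = 0.654450°; total 155.654450
  W ⇒ negate
Point 2:
  φ: 4.995′ = 0.083250°; total 19.083250
  hemisphere S, so the sign is −
  λ: 54.5252′ = 0.908753°; total 178.908753
  hemisphere W, so the sign is −
Point 3:
  φ: 11.016′ = 0.183600°; total 16.183600
  S → negative
  Lon: 116 + 43.917/60 = 116.731950
  E ⇒ keep positive
Point 4:
  φ: 32 + 42.0531/60 = 32.700885
  S → negative
  Lon: 37.58′ = 0.626333°; total 0.626333
  hemisphere W, so the sign is −
Point 5:
  Latitude: 25.472′ = 0.424533°; total 73.424533
  S ⇒ negate
  Longitude: 152 + 13.63/60 = 152.227167
  W ⇒ negate

1. 1.24890, -155.65445
2. -19.08325, -178.90875
3. -16.18360, 116.73195
4. -32.70089, -0.62633
5. -73.42453, -152.22717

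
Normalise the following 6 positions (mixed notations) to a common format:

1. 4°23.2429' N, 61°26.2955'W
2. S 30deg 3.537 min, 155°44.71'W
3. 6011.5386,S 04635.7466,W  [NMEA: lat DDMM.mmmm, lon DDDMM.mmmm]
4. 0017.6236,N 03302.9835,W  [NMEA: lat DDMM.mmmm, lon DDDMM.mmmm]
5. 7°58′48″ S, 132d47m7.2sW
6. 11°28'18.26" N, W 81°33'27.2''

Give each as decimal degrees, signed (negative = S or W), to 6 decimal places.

1. 4.387382, -61.438258
2. -30.058950, -155.745167
3. -60.192310, -46.595777
4. 0.293727, -33.049725
5. -7.980000, -132.785333
6. 11.471739, -81.557556

Point 1:
  φ: 23.2429′ = 0.387382°; total 4.3873817
  N ⇒ keep positive
  Lon: 26.2955′ = 0.438258°; total 61.4382583
  W ⇒ negate
Point 2:
  Lat: 30 + 3.537/60 = 30.0589500
  S ⇒ negate
  Longitude: 44.71′ = 0.745167°; total 155.7451667
  hemisphere W, so the sign is −
Point 3:
  φ: degrees = first 2 digits = 60, minutes = 11.5386; 60 + 11.5386/60 = 60.1923100
  S → negative
  Lon: degrees = first 3 digits = 46, minutes = 35.7466; 46 + 35.7466/60 = 46.5957767
  hemisphere W, so the sign is −
Point 4:
  Latitude: split at 2 digits → 00° and 17.6236′; 0 + 17.6236/60 = 0.2937267
  N ⇒ keep positive
  Longitude: split at 3 digits → 033° and 2.9835′; 33 + 2.9835/60 = 33.0497250
  W ⇒ negate
Point 5:
  Latitude: 7° + 58/60 + 48/3600 = 7 + 0.966667 + 0.013333 = 7.9800000
  S → negative
  Longitude: 132 + 47/60 + 7.2/3600 = 132.7853333
  W ⇒ negate
Point 6:
  Latitude: 11 + 28/60 + 18.26/3600 = 11.4717389
  N → positive
  Lon: 81 + 33/60 + 27.2/3600 = 81.5575556
  W ⇒ negate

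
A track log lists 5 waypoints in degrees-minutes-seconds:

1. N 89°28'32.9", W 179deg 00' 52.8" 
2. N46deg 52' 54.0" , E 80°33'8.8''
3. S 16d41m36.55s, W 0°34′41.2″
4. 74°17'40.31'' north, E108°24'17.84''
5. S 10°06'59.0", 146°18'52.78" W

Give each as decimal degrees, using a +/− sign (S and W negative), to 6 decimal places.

1. 89.475806, -179.014667
2. 46.881667, 80.552444
3. -16.693486, -0.578111
4. 74.294531, 108.404956
5. -10.116389, -146.314661

Point 1:
  φ: 89° + 28/60 + 32.9/3600 = 89 + 0.466667 + 0.009139 = 89.4758056
  N → positive
  λ: 0′ + 52.8″ = 0.88000′; 179 + 0.88000/60 = 179.0146667
  hemisphere W, so the sign is −
Point 2:
  Latitude: 46° + 52/60 + 54/3600 = 46 + 0.866667 + 0.015000 = 46.8816667
  N ⇒ keep positive
  Lon: 80 + 33/60 + 8.8/3600 = 80.5524444
  E → positive
Point 3:
  Latitude: 16 + 41/60 + 36.55/3600 = 16.6934861
  hemisphere S, so the sign is −
  λ: 0 + 34/60 + 41.2/3600 = 0.5781111
  W → negative
Point 4:
  φ: 74 + 17/60 + 40.31/3600 = 74.2945306
  N ⇒ keep positive
  Lon: 108 + 24/60 + 17.84/3600 = 108.4049556
  E ⇒ keep positive
Point 5:
  φ: 10 + 6/60 + 59/3600 = 10.1163889
  hemisphere S, so the sign is −
  Longitude: 18′ + 52.78″ = 18.87967′; 146 + 18.87967/60 = 146.3146611
  W → negative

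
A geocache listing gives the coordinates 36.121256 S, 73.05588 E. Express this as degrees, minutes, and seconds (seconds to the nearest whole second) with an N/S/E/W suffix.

Lat: whole degrees 36; 7.27536′ → 7′ and 16.52″
Longitude: 0.055880° → 3.35280′; 0.35280 × 60 = 21.17″

36°07′17″ S, 73°03′21″ E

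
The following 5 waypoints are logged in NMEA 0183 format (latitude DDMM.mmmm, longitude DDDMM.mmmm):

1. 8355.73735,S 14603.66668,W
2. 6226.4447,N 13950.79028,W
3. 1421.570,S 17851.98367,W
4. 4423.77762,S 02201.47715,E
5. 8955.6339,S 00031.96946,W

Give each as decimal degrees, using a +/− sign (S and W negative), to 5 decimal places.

1. -83.92896, -146.06111
2. 62.44075, -139.84650
3. -14.35950, -178.86639
4. -44.39629, 22.02462
5. -89.92723, -0.53282

Point 1:
  φ: split at 2 digits → 83° and 55.73735′; 83 + 55.73735/60 = 83.928956
  hemisphere S, so the sign is −
  Longitude: degrees = first 3 digits = 146, minutes = 3.66668; 146 + 3.66668/60 = 146.061111
  W → negative
Point 2:
  Latitude: degrees = first 2 digits = 62, minutes = 26.4447; 62 + 26.4447/60 = 62.440745
  N ⇒ keep positive
  Lon: degrees = first 3 digits = 139, minutes = 50.79028; 139 + 50.79028/60 = 139.846505
  hemisphere W, so the sign is −
Point 3:
  φ: degrees = first 2 digits = 14, minutes = 21.57; 14 + 21.57/60 = 14.359500
  S ⇒ negate
  λ: split at 3 digits → 178° and 51.98367′; 178 + 51.98367/60 = 178.866395
  W → negative
Point 4:
  φ: degrees = first 2 digits = 44, minutes = 23.77762; 44 + 23.77762/60 = 44.396294
  hemisphere S, so the sign is −
  Lon: degrees = first 3 digits = 22, minutes = 1.47715; 22 + 1.47715/60 = 22.024619
  E ⇒ keep positive
Point 5:
  φ: split at 2 digits → 89° and 55.6339′; 89 + 55.6339/60 = 89.927232
  S ⇒ negate
  λ: split at 3 digits → 000° and 31.96946′; 0 + 31.96946/60 = 0.532824
  W ⇒ negate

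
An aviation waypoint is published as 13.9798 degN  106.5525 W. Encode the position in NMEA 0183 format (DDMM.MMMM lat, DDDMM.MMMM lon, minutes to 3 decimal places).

1358.788,N / 10633.150,W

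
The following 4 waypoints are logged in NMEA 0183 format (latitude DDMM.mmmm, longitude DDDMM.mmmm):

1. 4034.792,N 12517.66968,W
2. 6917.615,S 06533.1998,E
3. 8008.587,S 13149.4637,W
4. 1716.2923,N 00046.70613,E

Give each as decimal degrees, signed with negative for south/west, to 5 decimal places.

1. 40.57987, -125.29449
2. -69.29358, 65.55333
3. -80.14312, -131.82440
4. 17.27154, 0.77844

Point 1:
  φ: split at 2 digits → 40° and 34.792′; 40 + 34.792/60 = 40.579867
  N → positive
  λ: degrees = first 3 digits = 125, minutes = 17.66968; 125 + 17.66968/60 = 125.294495
  W → negative
Point 2:
  Lat: split at 2 digits → 69° and 17.615′; 69 + 17.615/60 = 69.293583
  hemisphere S, so the sign is −
  Longitude: degrees = first 3 digits = 65, minutes = 33.1998; 65 + 33.1998/60 = 65.553330
  E ⇒ keep positive
Point 3:
  φ: split at 2 digits → 80° and 8.587′; 80 + 8.587/60 = 80.143117
  S → negative
  Lon: split at 3 digits → 131° and 49.4637′; 131 + 49.4637/60 = 131.824395
  hemisphere W, so the sign is −
Point 4:
  Lat: degrees = first 2 digits = 17, minutes = 16.2923; 17 + 16.2923/60 = 17.271538
  N ⇒ keep positive
  Longitude: split at 3 digits → 000° and 46.70613′; 0 + 46.70613/60 = 0.778436
  E → positive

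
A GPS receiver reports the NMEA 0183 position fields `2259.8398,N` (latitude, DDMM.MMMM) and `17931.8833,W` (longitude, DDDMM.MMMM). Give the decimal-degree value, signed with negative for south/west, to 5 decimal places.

22.99733, -179.53139

Latitude: degrees = first 2 digits = 22, minutes = 59.8398; 22 + 59.8398/60 = 22.997330
N ⇒ keep positive
Lon: split at 3 digits → 179° and 31.8833′; 179 + 31.8833/60 = 179.531388
hemisphere W, so the sign is −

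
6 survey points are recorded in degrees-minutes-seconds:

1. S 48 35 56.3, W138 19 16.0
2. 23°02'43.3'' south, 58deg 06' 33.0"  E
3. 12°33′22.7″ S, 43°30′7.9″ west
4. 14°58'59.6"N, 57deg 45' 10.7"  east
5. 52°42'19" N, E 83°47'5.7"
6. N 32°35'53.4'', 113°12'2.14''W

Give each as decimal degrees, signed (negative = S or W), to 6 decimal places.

Point 1:
  Latitude: 48 + 35/60 + 56.3/3600 = 48.5989722
  S ⇒ negate
  λ: 138 + 19/60 + 16/3600 = 138.3211111
  W → negative
Point 2:
  Latitude: 23° + 2/60 + 43.3/3600 = 23 + 0.033333 + 0.012028 = 23.0453611
  S → negative
  Lon: 58 + 6/60 + 33/3600 = 58.1091667
  E → positive
Point 3:
  Lat: 33′ + 22.7″ = 33.37833′; 12 + 33.37833/60 = 12.5563056
  S ⇒ negate
  λ: 30′ + 7.9″ = 30.13167′; 43 + 30.13167/60 = 43.5021944
  W ⇒ negate
Point 4:
  Latitude: 58′ + 59.6″ = 58.99333′; 14 + 58.99333/60 = 14.9832222
  N ⇒ keep positive
  Longitude: 45′ + 10.7″ = 45.17833′; 57 + 45.17833/60 = 57.7529722
  E → positive
Point 5:
  Lat: 52 + 42/60 + 19/3600 = 52.7052778
  N ⇒ keep positive
  Longitude: 83 + 47/60 + 5.7/3600 = 83.7849167
  E ⇒ keep positive
Point 6:
  Latitude: 35′ + 53.4″ = 35.89000′; 32 + 35.89000/60 = 32.5981667
  N ⇒ keep positive
  Lon: 113 + 12/60 + 2.14/3600 = 113.2005944
  W ⇒ negate

1. -48.598972, -138.321111
2. -23.045361, 58.109167
3. -12.556306, -43.502194
4. 14.983222, 57.752972
5. 52.705278, 83.784917
6. 32.598167, -113.200594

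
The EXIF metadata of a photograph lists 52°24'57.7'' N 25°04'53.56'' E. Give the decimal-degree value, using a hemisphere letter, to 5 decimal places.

Lat: 24′ + 57.7″ = 24.96167′; 52 + 24.96167/60 = 52.416028
λ: 4′ + 53.56″ = 4.89267′; 25 + 4.89267/60 = 25.081544

52.41603° N, 25.08154° E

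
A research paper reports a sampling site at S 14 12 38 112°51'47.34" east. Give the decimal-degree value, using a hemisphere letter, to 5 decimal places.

Lat: 14° + 12/60 + 38/3600 = 14 + 0.200000 + 0.010556 = 14.210556
λ: 112 + 51/60 + 47.34/3600 = 112.863150

14.21056° S, 112.86315° E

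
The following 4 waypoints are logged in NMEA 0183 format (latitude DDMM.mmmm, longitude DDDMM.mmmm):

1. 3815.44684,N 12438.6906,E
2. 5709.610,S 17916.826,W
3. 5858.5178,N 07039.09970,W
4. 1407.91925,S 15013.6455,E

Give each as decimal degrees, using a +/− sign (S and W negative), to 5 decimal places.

Point 1:
  Latitude: degrees = first 2 digits = 38, minutes = 15.44684; 38 + 15.44684/60 = 38.257447
  N ⇒ keep positive
  Lon: degrees = first 3 digits = 124, minutes = 38.6906; 124 + 38.6906/60 = 124.644843
  E → positive
Point 2:
  Lat: split at 2 digits → 57° and 9.61′; 57 + 9.61/60 = 57.160167
  S ⇒ negate
  Longitude: degrees = first 3 digits = 179, minutes = 16.826; 179 + 16.826/60 = 179.280433
  hemisphere W, so the sign is −
Point 3:
  Latitude: degrees = first 2 digits = 58, minutes = 58.5178; 58 + 58.5178/60 = 58.975297
  N ⇒ keep positive
  Longitude: split at 3 digits → 070° and 39.0997′; 70 + 39.0997/60 = 70.651662
  W ⇒ negate
Point 4:
  φ: degrees = first 2 digits = 14, minutes = 7.91925; 14 + 7.91925/60 = 14.131988
  S ⇒ negate
  Lon: split at 3 digits → 150° and 13.6455′; 150 + 13.6455/60 = 150.227425
  E → positive

1. 38.25745, 124.64484
2. -57.16017, -179.28043
3. 58.97530, -70.65166
4. -14.13199, 150.22743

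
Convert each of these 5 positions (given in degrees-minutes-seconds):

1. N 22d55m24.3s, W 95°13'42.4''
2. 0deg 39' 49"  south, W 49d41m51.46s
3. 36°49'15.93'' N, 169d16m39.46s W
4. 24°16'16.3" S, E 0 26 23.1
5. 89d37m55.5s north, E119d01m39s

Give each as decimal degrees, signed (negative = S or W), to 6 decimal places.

1. 22.923417, -95.228444
2. -0.663611, -49.697628
3. 36.821092, -169.277628
4. -24.271194, 0.439750
5. 89.632083, 119.027500

Point 1:
  Lat: 22° + 55/60 + 24.3/3600 = 22 + 0.916667 + 0.006750 = 22.9234167
  N ⇒ keep positive
  Longitude: 13′ + 42.4″ = 13.70667′; 95 + 13.70667/60 = 95.2284444
  hemisphere W, so the sign is −
Point 2:
  Lat: 39′ + 49″ = 39.81667′; 0 + 39.81667/60 = 0.6636111
  S → negative
  Longitude: 41′ + 51.46″ = 41.85767′; 49 + 41.85767/60 = 49.6976278
  hemisphere W, so the sign is −
Point 3:
  Latitude: 36° + 49/60 + 15.93/3600 = 36 + 0.816667 + 0.004425 = 36.8210917
  N → positive
  Longitude: 16′ + 39.46″ = 16.65767′; 169 + 16.65767/60 = 169.2776278
  W ⇒ negate
Point 4:
  φ: 24° + 16/60 + 16.3/3600 = 24 + 0.266667 + 0.004528 = 24.2711944
  hemisphere S, so the sign is −
  Longitude: 0 + 26/60 + 23.1/3600 = 0.4397500
  E → positive
Point 5:
  Lat: 89° + 37/60 + 55.5/3600 = 89 + 0.616667 + 0.015417 = 89.6320833
  N ⇒ keep positive
  λ: 1′ + 39″ = 1.65000′; 119 + 1.65000/60 = 119.0275000
  E → positive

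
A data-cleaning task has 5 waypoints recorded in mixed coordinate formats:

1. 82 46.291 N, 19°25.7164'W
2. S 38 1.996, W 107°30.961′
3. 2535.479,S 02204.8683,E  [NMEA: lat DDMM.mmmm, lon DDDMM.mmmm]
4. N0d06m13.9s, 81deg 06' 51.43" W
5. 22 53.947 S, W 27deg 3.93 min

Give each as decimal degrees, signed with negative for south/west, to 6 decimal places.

Point 1:
  Latitude: 46.291′ = 0.771517°; total 82.7715167
  N → positive
  λ: 25.7164′ = 0.428607°; total 19.4286067
  hemisphere W, so the sign is −
Point 2:
  Lat: 1.996′ = 0.033267°; total 38.0332667
  hemisphere S, so the sign is −
  Longitude: 107 + 30.961/60 = 107.5160167
  W → negative
Point 3:
  Latitude: split at 2 digits → 25° and 35.479′; 25 + 35.479/60 = 25.5913167
  hemisphere S, so the sign is −
  λ: degrees = first 3 digits = 22, minutes = 4.8683; 22 + 4.8683/60 = 22.0811383
  E → positive
Point 4:
  Latitude: 0 + 6/60 + 13.9/3600 = 0.1038611
  N → positive
  Lon: 81 + 6/60 + 51.43/3600 = 81.1142861
  W → negative
Point 5:
  Latitude: 22 + 53.947/60 = 22.8991167
  hemisphere S, so the sign is −
  Longitude: 3.93′ = 0.065500°; total 27.0655000
  W → negative

1. 82.771517, -19.428607
2. -38.033267, -107.516017
3. -25.591317, 22.081138
4. 0.103861, -81.114286
5. -22.899117, -27.065500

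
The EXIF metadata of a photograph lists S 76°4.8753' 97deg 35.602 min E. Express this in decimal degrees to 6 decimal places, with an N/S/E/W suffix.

Lat: 4.8753′ = 0.081255°; total 76.0812550
Longitude: 35.602′ = 0.593367°; total 97.5933667

76.081255° S, 97.593367° E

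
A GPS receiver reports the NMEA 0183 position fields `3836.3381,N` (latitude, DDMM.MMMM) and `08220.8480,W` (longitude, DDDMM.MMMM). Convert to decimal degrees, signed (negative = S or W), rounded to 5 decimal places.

Lat: degrees = first 2 digits = 38, minutes = 36.3381; 38 + 36.3381/60 = 38.605635
N → positive
λ: split at 3 digits → 082° and 20.848′; 82 + 20.848/60 = 82.347467
W → negative

38.60564, -82.34747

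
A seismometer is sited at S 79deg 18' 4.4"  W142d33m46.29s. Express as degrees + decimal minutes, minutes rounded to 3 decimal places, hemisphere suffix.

79° 18.073′ S, 142° 33.772′ W

φ: 18 + 4.4/60 = 18.07333′
Longitude: 33 + 46.29/60 = 33.77150′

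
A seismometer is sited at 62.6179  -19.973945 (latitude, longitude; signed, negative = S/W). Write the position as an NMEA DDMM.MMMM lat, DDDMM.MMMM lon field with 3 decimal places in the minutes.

6237.074,N / 01958.437,W

Latitude: 62° + 0.617900 × 60 = 62° 37.07400′
Longitude is negative → W; |value| = 19.973945
Lon: 19° + 0.973945 × 60 = 19° 58.43670′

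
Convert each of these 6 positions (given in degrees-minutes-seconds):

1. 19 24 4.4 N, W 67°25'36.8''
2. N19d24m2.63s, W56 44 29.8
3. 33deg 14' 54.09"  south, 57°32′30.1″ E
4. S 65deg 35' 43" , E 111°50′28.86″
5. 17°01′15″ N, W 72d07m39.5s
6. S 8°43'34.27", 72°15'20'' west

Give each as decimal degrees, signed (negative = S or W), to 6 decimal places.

1. 19.401222, -67.426889
2. 19.400731, -56.741611
3. -33.248358, 57.541694
4. -65.595278, 111.841350
5. 17.020833, -72.127639
6. -8.726186, -72.255556

Point 1:
  φ: 19° + 24/60 + 4.4/3600 = 19 + 0.400000 + 0.001222 = 19.4012222
  N → positive
  Lon: 67 + 25/60 + 36.8/3600 = 67.4268889
  W → negative
Point 2:
  Latitude: 24′ + 2.63″ = 24.04383′; 19 + 24.04383/60 = 19.4007306
  N ⇒ keep positive
  Longitude: 56 + 44/60 + 29.8/3600 = 56.7416111
  W → negative
Point 3:
  Lat: 33 + 14/60 + 54.09/3600 = 33.2483583
  S ⇒ negate
  Lon: 57 + 32/60 + 30.1/3600 = 57.5416944
  E ⇒ keep positive
Point 4:
  Lat: 35′ + 43″ = 35.71667′; 65 + 35.71667/60 = 65.5952778
  S → negative
  λ: 111° + 50/60 + 28.86/3600 = 111 + 0.833333 + 0.008017 = 111.8413500
  E ⇒ keep positive
Point 5:
  Latitude: 17° + 1/60 + 15/3600 = 17 + 0.016667 + 0.004167 = 17.0208333
  N → positive
  Lon: 72 + 7/60 + 39.5/3600 = 72.1276389
  hemisphere W, so the sign is −
Point 6:
  Latitude: 8° + 43/60 + 34.27/3600 = 8 + 0.716667 + 0.009519 = 8.7261861
  S ⇒ negate
  Longitude: 15′ + 20″ = 15.33333′; 72 + 15.33333/60 = 72.2555556
  W → negative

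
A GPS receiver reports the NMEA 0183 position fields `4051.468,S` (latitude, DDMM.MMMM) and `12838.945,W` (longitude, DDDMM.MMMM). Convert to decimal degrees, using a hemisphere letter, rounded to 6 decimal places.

40.857800° S, 128.649083° W

φ: degrees = first 2 digits = 40, minutes = 51.468; 40 + 51.468/60 = 40.8578000
Longitude: degrees = first 3 digits = 128, minutes = 38.945; 128 + 38.945/60 = 128.6490833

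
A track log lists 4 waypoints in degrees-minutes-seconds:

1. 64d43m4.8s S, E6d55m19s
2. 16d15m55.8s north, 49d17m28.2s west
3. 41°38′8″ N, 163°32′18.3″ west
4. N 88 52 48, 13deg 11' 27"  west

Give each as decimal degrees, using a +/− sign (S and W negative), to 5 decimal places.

1. -64.71800, 6.92194
2. 16.26550, -49.29117
3. 41.63556, -163.53842
4. 88.88000, -13.19083

Point 1:
  Lat: 43′ + 4.8″ = 43.08000′; 64 + 43.08000/60 = 64.718000
  hemisphere S, so the sign is −
  Longitude: 6 + 55/60 + 19/3600 = 6.921944
  E → positive
Point 2:
  φ: 15′ + 55.8″ = 15.93000′; 16 + 15.93000/60 = 16.265500
  N → positive
  Lon: 49° + 17/60 + 28.2/3600 = 49 + 0.283333 + 0.007833 = 49.291167
  W → negative
Point 3:
  Latitude: 41° + 38/60 + 8/3600 = 41 + 0.633333 + 0.002222 = 41.635556
  N ⇒ keep positive
  Longitude: 163 + 32/60 + 18.3/3600 = 163.538417
  W → negative
Point 4:
  Lat: 88° + 52/60 + 48/3600 = 88 + 0.866667 + 0.013333 = 88.880000
  N ⇒ keep positive
  Lon: 13° + 11/60 + 27/3600 = 13 + 0.183333 + 0.007500 = 13.190833
  W ⇒ negate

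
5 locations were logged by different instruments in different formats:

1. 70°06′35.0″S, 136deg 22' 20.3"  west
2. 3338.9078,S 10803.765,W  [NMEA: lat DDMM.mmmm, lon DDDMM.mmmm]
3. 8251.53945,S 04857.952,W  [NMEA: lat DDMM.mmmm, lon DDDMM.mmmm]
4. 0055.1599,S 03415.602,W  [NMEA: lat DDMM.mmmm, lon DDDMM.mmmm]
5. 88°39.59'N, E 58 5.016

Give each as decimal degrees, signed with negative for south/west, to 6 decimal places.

Point 1:
  φ: 6′ + 35″ = 6.58333′; 70 + 6.58333/60 = 70.1097222
  S ⇒ negate
  Longitude: 136 + 22/60 + 20.3/3600 = 136.3723056
  W ⇒ negate
Point 2:
  Latitude: split at 2 digits → 33° and 38.9078′; 33 + 38.9078/60 = 33.6484633
  hemisphere S, so the sign is −
  λ: split at 3 digits → 108° and 3.765′; 108 + 3.765/60 = 108.0627500
  W ⇒ negate
Point 3:
  Lat: degrees = first 2 digits = 82, minutes = 51.53945; 82 + 51.53945/60 = 82.8589908
  hemisphere S, so the sign is −
  λ: split at 3 digits → 048° and 57.952′; 48 + 57.952/60 = 48.9658667
  W → negative
Point 4:
  φ: split at 2 digits → 00° and 55.1599′; 0 + 55.1599/60 = 0.9193317
  S ⇒ negate
  λ: degrees = first 3 digits = 34, minutes = 15.602; 34 + 15.602/60 = 34.2600333
  W → negative
Point 5:
  φ: 39.59′ = 0.659833°; total 88.6598333
  N ⇒ keep positive
  λ: 5.016′ = 0.083600°; total 58.0836000
  E → positive

1. -70.109722, -136.372306
2. -33.648463, -108.062750
3. -82.858991, -48.965867
4. -0.919332, -34.260033
5. 88.659833, 58.083600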